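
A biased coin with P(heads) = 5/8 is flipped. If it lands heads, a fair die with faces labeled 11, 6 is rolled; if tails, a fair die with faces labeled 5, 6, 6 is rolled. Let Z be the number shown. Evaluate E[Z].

119/16

E[Z | heads] = (11+6)/2 = 17/2.
E[Z | tails] = (5+6+6)/3 = 17/3.
E[Z] = (5/8)·(17/2) + (3/8)·(17/3) = 119/16.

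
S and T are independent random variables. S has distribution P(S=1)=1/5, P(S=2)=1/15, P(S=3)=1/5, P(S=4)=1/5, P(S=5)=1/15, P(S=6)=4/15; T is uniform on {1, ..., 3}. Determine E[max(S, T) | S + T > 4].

P(S + T > 4) = 31/45.
Summing max(S,T)·P(x,y) over outcomes with S + T > 4 gives 16/5.
E[max(S, T) | S + T > 4] = (16/5) / (31/45) = 144/31.

144/31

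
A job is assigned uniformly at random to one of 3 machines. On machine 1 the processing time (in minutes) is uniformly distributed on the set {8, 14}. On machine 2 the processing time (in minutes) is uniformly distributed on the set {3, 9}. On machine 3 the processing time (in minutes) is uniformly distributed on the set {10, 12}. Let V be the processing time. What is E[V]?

28/3

E[V | machine 1] = (8+14)/2 = 11.
E[V | machine 2] = (3+9)/2 = 6.
E[V | machine 3] = (10+12)/2 = 11.
E[V] = (1/3)·(11) + (1/3)·(6) + (1/3)·(11) = 28/3.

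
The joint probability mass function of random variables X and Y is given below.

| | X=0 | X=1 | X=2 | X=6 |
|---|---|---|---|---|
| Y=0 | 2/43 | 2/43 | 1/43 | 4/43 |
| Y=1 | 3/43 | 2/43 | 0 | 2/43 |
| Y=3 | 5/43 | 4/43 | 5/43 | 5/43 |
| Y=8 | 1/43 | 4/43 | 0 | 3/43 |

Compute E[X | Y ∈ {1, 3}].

29/13

P(Y ∈ {1, 3}) = 26/43.
Σ X·P over the event = 0·(3/43) + 0·(5/43) + 1·(2/43) + 1·(4/43) + 2·(5/43) + 6·(2/43) + 6·(5/43) = 58/43.
E[X | Y ∈ {1, 3}] = (58/43) / (26/43) = 29/13.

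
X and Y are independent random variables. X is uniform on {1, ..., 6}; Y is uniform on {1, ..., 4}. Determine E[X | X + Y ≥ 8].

16/3

Outcomes with X + Y ≥ 8: (4,4), (5,3), (5,4), (6,2), (6,3), (6,4), each with probability 1/24.
E[X | X + Y ≥ 8] = (4 + 5 + 5 + 6 + 6 + 6) / 6 = 16/3.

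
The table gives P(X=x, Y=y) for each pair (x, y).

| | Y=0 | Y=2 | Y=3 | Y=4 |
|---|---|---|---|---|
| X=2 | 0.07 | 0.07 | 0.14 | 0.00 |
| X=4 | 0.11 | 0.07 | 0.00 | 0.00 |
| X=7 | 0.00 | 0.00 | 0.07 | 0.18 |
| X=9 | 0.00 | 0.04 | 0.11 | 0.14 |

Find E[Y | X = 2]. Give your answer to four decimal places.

2.0000

P(X = 2) = 0.28.
Σ Y·P over the event = 0·(0.07) + 2·(0.07) + 3·(0.14) = 0.56.
E[Y | X = 2] = (0.56) / (0.28) = 2.0000.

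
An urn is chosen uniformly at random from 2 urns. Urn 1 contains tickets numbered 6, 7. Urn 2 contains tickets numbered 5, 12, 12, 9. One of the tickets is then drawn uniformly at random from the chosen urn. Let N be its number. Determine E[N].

E[N | urn 1] = (6+7)/2 = 13/2.
E[N | urn 2] = (5+12+12+9)/4 = 19/2.
E[N] = (1/2)·(13/2) + (1/2)·(19/2) = 8.

8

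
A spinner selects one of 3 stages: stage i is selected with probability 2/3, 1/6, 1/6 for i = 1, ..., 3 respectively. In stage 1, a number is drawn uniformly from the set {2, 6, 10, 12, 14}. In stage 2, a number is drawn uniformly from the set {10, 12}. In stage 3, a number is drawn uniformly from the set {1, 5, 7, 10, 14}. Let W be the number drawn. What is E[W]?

E[W | stage 1] = (2+6+10+12+14)/5 = 44/5.
E[W | stage 2] = (10+12)/2 = 11.
E[W | stage 3] = (1+5+7+10+14)/5 = 37/5.
E[W] = (2/3)·(44/5) + (1/6)·(11) + (1/6)·(37/5) = 134/15.

134/15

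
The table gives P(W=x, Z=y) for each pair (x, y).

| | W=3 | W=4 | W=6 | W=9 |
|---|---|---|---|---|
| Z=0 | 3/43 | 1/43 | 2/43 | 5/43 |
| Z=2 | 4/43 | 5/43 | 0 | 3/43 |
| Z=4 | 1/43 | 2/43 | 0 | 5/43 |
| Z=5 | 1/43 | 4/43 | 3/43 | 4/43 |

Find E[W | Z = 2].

59/12

P(Z = 2) = 12/43.
Σ W·P over the event = 3·(4/43) + 4·(5/43) + 9·(3/43) = 59/43.
E[W | Z = 2] = (59/43) / (12/43) = 59/12.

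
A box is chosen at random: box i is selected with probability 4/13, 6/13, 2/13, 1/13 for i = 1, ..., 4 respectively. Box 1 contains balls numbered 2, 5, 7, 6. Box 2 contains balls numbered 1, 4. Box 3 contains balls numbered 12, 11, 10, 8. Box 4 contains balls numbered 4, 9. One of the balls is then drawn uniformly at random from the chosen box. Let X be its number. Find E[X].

62/13

E[X | box 1] = (2+5+7+6)/4 = 5.
E[X | box 2] = (1+4)/2 = 5/2.
E[X | box 3] = (12+11+10+8)/4 = 41/4.
E[X | box 4] = (4+9)/2 = 13/2.
E[X] = (4/13)·(5) + (6/13)·(5/2) + (2/13)·(41/4) + (1/13)·(13/2) = 62/13.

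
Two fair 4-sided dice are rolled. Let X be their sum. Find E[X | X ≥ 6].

20/3

P(X ≥ 6) = 3/8.
Σ over the event: 6·3/16 + 7·1/8 + 8·1/16 = 5/2.
E[X | X ≥ 6] = (5/2) / (3/8) = 20/3.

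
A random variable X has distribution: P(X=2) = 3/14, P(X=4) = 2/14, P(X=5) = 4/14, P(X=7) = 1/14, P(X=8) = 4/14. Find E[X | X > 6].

39/5

P(X > 6) = 5/14.
Σ over the event: 7·1/14 + 8·2/7 = 39/14.
E[X | X > 6] = (39/14) / (5/14) = 39/5.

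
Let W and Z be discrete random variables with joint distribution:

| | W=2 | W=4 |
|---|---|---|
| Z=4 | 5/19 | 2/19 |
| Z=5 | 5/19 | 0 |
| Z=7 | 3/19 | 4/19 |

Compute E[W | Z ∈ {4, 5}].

7/3

P(Z ∈ {4, 5}) = 12/19.
Σ W·P over the event = 2·(5/19) + 2·(5/19) + 4·(2/19) = 28/19.
E[W | Z ∈ {4, 5}] = (28/19) / (12/19) = 7/3.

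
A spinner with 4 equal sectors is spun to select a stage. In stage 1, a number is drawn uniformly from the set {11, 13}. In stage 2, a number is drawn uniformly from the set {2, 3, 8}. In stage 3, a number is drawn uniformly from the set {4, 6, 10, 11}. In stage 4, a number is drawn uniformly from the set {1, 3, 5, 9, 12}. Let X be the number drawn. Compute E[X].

361/48

E[X | stage 1] = (11+13)/2 = 12.
E[X | stage 2] = (2+3+8)/3 = 13/3.
E[X | stage 3] = (4+6+10+11)/4 = 31/4.
E[X | stage 4] = (1+3+5+9+12)/5 = 6.
By the law of total expectation,
E[X] = (1/4)·(12) + (1/4)·(13/3) + (1/4)·(31/4) + (1/4)·(6) = 361/48.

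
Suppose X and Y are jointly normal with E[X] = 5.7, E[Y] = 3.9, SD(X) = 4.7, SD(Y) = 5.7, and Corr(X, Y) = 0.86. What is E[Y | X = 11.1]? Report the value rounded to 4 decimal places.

For a bivariate normal, E[Y | X=x] = μ_Y + ρ·(σ_Y/σ_X)·(x − μ_X).
E[Y | X=11.1] = 3.9 + (0.86)·(5.7/4.7)·(11.1 − (5.7)) = 3.9 + (1.04298)·(5.4) = 9.5321.

9.5321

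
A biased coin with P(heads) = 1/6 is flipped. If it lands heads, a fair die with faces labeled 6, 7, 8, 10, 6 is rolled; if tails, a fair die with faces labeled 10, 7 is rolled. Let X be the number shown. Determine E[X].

E[X | heads] = (6+7+8+10+6)/5 = 37/5.
E[X | tails] = (10+7)/2 = 17/2.
By the law of total expectation,
E[X] = (1/6)·(37/5) + (5/6)·(17/2) = 499/60.

499/60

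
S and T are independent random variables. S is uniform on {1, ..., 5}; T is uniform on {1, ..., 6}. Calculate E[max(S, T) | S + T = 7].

24/5

Outcomes with S + T = 7: (1,6), (2,5), (3,4), (4,3), (5,2), each with probability 1/30.
E[max(S, T) | S + T = 7] = (6 + 5 + 4 + 4 + 5) / 5 = 24/5.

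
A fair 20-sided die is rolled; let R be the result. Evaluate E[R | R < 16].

8

P(R < 16) = 3/4.
E[R | R < 16] = (6) / (3/4) = 8.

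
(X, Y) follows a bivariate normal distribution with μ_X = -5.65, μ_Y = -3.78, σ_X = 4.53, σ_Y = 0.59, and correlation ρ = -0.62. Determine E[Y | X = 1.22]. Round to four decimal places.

-4.3348

The regression of Y on X has slope ρ·σ_Y/σ_X and passes through (μ_X, μ_Y).
E[Y | X=1.22] = -3.78 + (-0.62)·(0.59/4.53)·(1.22 − (-5.65)) = -3.78 + (-0.080751)·(6.87) = -4.3348.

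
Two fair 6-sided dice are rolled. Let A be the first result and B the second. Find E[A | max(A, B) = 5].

P(max(A, B) = 5) = 1/4.
Summing A·P(x,y) over outcomes with max(A, B) = 5 gives 35/36.
E[A | max(A, B) = 5] = (35/36) / (1/4) = 35/9.

35/9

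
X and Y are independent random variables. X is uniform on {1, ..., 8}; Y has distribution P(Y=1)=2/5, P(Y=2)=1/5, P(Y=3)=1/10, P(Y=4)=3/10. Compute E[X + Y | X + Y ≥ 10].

P(X + Y ≥ 10) = 13/80.
Summing (X+Y)·P(x,y) over outcomes with X + Y ≥ 10 gives 7/4.
E[X + Y | X + Y ≥ 10] = (7/4) / (13/80) = 140/13.

140/13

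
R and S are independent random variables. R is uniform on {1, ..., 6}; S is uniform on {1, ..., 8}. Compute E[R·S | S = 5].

Outcomes with S = 5: (1,5), (2,5), (3,5), (4,5), (5,5), (6,5), each with probability 1/48.
E[R·S | S = 5] = (5 + 10 + 15 + 20 + 25 + 30) / 6 = 35/2.

35/2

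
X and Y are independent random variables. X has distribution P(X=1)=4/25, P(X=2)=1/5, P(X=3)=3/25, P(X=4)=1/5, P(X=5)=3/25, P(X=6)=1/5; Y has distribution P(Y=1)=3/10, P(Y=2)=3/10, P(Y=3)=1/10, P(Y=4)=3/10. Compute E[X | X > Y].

337/74

P(X > Y) = 74/125.
Summing X·P(x,y) over outcomes with X > Y gives 337/125.
E[X | X > Y] = (337/125) / (74/125) = 337/74.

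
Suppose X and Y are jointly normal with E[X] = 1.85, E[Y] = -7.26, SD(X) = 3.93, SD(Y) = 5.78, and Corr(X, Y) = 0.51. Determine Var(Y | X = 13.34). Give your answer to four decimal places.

The conditional variance in a bivariate normal is σ_Y²(1 − ρ²), independent of x.
Var(Y | X=13.34) = (5.78)²·(1 − (0.51)²) = 33.4084·0.7399 = 24.7189.

24.7189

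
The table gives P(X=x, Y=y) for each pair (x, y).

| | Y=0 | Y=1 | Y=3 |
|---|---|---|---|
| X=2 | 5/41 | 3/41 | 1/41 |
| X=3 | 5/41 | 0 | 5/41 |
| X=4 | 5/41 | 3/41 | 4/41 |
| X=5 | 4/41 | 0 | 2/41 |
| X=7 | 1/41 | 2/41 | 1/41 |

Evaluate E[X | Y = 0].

P(Y = 0) = 20/41.
Σ X·P over the event = 2·(5/41) + 3·(5/41) + 4·(5/41) + 5·(4/41) + 7·(1/41) = 72/41.
E[X | Y = 0] = (72/41) / (20/41) = 18/5.

18/5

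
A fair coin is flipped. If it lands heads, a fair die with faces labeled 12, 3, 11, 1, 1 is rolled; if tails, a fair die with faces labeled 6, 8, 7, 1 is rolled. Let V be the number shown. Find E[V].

111/20

E[V | heads] = (12+3+11+1+1)/5 = 28/5.
E[V | tails] = (6+8+7+1)/4 = 11/2.
By the law of total expectation,
E[V] = (1/2)·(28/5) + (1/2)·(11/2) = 111/20.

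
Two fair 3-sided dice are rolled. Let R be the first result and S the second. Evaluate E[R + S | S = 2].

4

P(S = 2) = 1/3.
Summing (R+S)·P(x,y) over outcomes with S = 2 gives 4/3.
E[R + S | S = 2] = (4/3) / (1/3) = 4.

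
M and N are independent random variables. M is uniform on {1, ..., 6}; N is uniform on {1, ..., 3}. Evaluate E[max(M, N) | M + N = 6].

4

Outcomes with M + N = 6: (3,3), (4,2), (5,1), each with probability 1/18.
E[max(M, N) | M + N = 6] = (3 + 4 + 5) / 3 = 4.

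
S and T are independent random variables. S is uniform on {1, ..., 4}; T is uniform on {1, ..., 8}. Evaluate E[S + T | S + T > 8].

10

Outcomes with S + T > 8: (1,8), (2,7), (2,8), (3,6), (3,7), (3,8), (4,5), (4,6), (4,7), (4,8), each with probability 1/32.
E[S + T | S + T > 8] = (9 + 9 + 10 + 9 + 10 + 11 + 9 + 10 + 11 + 12) / 10 = 10.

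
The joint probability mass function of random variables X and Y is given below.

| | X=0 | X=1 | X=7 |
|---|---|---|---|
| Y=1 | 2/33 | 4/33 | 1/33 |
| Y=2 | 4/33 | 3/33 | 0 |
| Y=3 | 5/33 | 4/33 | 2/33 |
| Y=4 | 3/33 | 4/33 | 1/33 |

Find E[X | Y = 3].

P(Y = 3) = 1/3.
Summing X·P(X=x,Y=y) over the conditioning event gives 6/11.
E[X | Y = 3] = (6/11) / (1/3) = 18/11.

18/11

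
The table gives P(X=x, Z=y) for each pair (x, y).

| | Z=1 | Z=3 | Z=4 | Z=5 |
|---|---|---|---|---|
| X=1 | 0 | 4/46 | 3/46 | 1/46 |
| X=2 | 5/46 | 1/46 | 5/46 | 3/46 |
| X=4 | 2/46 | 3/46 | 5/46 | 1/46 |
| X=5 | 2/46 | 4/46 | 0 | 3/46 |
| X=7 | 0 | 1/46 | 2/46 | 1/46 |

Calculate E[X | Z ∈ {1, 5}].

P(Z ∈ {1, 5}) = 9/23.
Σ X·P over the event = 1·(1/46) + 2·(5/46) + 2·(3/46) + 4·(2/46) + 4·(1/46) + 5·(2/46) + 5·(3/46) + 7·(1/46) = 61/46.
E[X | Z ∈ {1, 5}] = (61/46) / (9/23) = 61/18.

61/18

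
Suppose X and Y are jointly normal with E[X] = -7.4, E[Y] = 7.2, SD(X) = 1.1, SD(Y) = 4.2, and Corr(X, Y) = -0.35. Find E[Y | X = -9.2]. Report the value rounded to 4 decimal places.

E[Y | X=x] = μ_Y + ρ(σ_Y/σ_X)(x − μ_X) for jointly normal variables.
E[Y | X=-9.2] = 7.2 + (-0.35)·(4.2/1.1)·(-9.2 − (-7.4)) = 7.2 + (-1.3364)·(-1.8) = 9.6055.

9.6055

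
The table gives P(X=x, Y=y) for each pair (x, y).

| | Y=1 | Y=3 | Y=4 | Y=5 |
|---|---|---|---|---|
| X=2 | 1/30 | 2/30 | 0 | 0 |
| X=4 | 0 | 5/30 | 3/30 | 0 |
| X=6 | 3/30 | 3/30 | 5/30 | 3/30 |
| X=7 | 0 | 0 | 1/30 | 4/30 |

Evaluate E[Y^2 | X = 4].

P(X = 4) = 4/15.
Σ Y^2·P over the event = 9·(5/30) + 16·(3/30) = 31/10.
E[Y^2 | X = 4] = (31/10) / (4/15) = 93/8.

93/8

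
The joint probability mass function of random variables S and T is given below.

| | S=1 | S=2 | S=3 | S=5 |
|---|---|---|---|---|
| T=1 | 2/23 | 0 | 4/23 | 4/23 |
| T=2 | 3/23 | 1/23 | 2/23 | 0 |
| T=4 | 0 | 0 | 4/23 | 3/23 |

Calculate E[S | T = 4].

27/7

P(T = 4) = 7/23.
Σ S·P over the event = 3·(4/23) + 5·(3/23) = 27/23.
E[S | T = 4] = (27/23) / (7/23) = 27/7.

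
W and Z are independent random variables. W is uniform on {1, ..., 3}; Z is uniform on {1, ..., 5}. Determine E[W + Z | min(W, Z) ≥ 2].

Outcomes with min(W, Z) ≥ 2: (2,2), (2,3), (2,4), (2,5), (3,2), (3,3), (3,4), (3,5), each with probability 1/15.
E[W + Z | min(W, Z) ≥ 2] = (4 + 5 + 6 + 7 + 5 + 6 + 7 + 8) / 8 = 6.

6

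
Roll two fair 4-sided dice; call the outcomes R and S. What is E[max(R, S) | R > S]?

10/3

Outcomes with R > S: (2,1), (3,1), (3,2), (4,1), (4,2), (4,3), each with probability 1/16.
E[max(R, S) | R > S] = (2 + 3 + 3 + 4 + 4 + 4) / 6 = 10/3.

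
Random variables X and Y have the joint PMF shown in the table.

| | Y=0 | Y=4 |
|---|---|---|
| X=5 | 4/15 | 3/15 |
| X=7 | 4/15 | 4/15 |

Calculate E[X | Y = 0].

6

P(Y = 0) = 8/15.
Σ X·P over the event = 5·(4/15) + 7·(4/15) = 16/5.
E[X | Y = 0] = (16/5) / (8/15) = 6.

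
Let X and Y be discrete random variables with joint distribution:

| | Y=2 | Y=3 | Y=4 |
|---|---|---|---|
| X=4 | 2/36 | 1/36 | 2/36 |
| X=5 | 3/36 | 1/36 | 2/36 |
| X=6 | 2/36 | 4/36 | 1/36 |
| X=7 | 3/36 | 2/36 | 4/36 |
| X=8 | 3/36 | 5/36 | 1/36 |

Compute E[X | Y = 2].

80/13

P(Y = 2) = 13/36.
Σ X·P over the event = 4·(2/36) + 5·(3/36) + 6·(2/36) + 7·(3/36) + 8·(3/36) = 20/9.
E[X | Y = 2] = (20/9) / (13/36) = 80/13.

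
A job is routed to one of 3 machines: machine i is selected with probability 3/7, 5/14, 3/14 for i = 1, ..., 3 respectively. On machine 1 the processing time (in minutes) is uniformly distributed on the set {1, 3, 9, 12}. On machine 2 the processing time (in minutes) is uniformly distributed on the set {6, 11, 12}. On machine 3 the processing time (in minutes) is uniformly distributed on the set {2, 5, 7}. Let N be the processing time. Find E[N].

E[N | machine 1] = (1+3+9+12)/4 = 25/4.
E[N | machine 2] = (6+11+12)/3 = 29/3.
E[N | machine 3] = (2+5+7)/3 = 14/3.
By the law of total expectation,
E[N] = (3/7)·(25/4) + (5/14)·(29/3) + (3/14)·(14/3) = 599/84.

599/84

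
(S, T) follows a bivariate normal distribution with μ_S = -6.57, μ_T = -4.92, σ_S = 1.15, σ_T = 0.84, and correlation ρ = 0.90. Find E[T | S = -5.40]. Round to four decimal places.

-4.1509

For a bivariate normal, E[T | S=x] = μ_T + ρ·(σ_T/σ_S)·(x − μ_S).
E[T | S=-5.40] = -4.92 + (0.90)·(0.84/1.15)·(-5.40 − (-6.57)) = -4.92 + (0.65739)·(1.17) = -4.1509.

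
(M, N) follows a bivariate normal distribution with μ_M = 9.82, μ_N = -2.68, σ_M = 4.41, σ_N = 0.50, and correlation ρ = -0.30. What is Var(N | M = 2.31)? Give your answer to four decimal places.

For a bivariate normal, Var(N | M=x) = σ_N²(1 − ρ²).
Var(N | M=2.31) = (0.50)²·(1 − (-0.30)²) = 0.25·0.91 = 0.2275.

0.2275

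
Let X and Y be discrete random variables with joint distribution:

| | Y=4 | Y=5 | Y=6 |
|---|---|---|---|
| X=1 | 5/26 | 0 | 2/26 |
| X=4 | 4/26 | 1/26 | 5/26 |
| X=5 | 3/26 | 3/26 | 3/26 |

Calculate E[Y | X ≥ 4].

96/19

P(X ≥ 4) = 19/26.
Summing Y·P(X=x,Y=y) over the conditioning event gives 48/13.
E[Y | X ≥ 4] = (48/13) / (19/26) = 96/19.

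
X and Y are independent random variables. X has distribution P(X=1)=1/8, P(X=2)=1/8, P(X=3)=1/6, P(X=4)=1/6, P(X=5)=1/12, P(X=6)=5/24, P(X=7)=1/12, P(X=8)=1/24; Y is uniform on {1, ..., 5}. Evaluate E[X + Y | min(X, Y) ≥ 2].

P(min(X, Y) ≥ 2) = 7/10.
Summing (X+Y)·P(x,y) over outcomes with min(X, Y) ≥ 2 gives 113/20.
E[X + Y | min(X, Y) ≥ 2] = (113/20) / (7/10) = 113/14.

113/14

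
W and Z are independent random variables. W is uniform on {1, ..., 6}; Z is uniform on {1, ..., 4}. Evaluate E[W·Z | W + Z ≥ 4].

205/21

P(W + Z ≥ 4) = 7/8.
Summing WZ·P(x,y) over outcomes with W + Z ≥ 4 gives 205/24.
E[W·Z | W + Z ≥ 4] = (205/24) / (7/8) = 205/21.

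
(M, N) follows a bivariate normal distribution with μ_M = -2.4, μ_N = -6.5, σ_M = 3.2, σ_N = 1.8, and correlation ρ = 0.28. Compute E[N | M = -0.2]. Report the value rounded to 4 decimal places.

-6.1535

For a bivariate normal, E[N | M=x] = μ_N + ρ·(σ_N/σ_M)·(x − μ_M).
E[N | M=-0.2] = -6.5 + (0.28)·(1.8/3.2)·(-0.2 − (-2.4)) = -6.5 + (0.1575)·(2.2) = -6.1535.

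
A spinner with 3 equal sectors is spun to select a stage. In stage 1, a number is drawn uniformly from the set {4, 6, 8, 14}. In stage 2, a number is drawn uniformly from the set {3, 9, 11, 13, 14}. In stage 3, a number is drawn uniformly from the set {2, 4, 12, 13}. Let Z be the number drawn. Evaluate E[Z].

103/12

E[Z | stage 1] = (4+6+8+14)/4 = 8.
E[Z | stage 2] = (3+9+11+13+14)/5 = 10.
E[Z | stage 3] = (2+4+12+13)/4 = 31/4.
E[Z] = (1/3)·(8) + (1/3)·(10) + (1/3)·(31/4) = 103/12.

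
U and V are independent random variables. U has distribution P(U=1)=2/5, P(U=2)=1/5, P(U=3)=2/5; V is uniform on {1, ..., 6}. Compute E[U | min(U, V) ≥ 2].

8/3

P(min(U, V) ≥ 2) = 1/2.
Summing U·P(x,y) over outcomes with min(U, V) ≥ 2 gives 4/3.
E[U | min(U, V) ≥ 2] = (4/3) / (1/2) = 8/3.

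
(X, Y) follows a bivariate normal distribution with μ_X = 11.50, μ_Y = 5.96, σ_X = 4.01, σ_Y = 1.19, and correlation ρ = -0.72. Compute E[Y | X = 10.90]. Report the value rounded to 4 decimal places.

6.0882

The regression of Y on X has slope ρ·σ_Y/σ_X and passes through (μ_X, μ_Y).
E[Y | X=10.90] = 5.96 + (-0.72)·(1.19/4.01)·(10.90 − (11.50)) = 5.96 + (-0.21367)·(-0.6) = 6.0882.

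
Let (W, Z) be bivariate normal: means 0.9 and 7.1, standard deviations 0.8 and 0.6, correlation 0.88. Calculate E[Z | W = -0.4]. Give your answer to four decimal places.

For a bivariate normal, E[Z | W=x] = μ_Z + ρ·(σ_Z/σ_W)·(x − μ_W).
E[Z | W=-0.4] = 7.1 + (0.88)·(0.6/0.8)·(-0.4 − (0.9)) = 7.1 + (0.66)·(-1.3) = 6.2420.

6.2420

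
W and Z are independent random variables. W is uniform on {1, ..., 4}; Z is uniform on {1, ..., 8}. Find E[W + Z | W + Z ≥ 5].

P(W + Z ≥ 5) = 13/16.
Summing (W+Z)·P(x,y) over outcomes with W + Z ≥ 5 gives 51/8.
E[W + Z | W + Z ≥ 5] = (51/8) / (13/16) = 102/13.

102/13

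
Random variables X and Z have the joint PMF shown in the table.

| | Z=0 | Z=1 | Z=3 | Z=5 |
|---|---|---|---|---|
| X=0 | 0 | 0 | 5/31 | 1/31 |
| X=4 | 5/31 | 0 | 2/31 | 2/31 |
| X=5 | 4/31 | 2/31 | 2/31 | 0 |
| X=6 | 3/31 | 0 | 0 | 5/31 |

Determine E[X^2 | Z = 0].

24

P(Z = 0) = 12/31.
Σ X^2·P over the event = 16·(5/31) + 25·(4/31) + 36·(3/31) = 288/31.
E[X^2 | Z = 0] = (288/31) / (12/31) = 24.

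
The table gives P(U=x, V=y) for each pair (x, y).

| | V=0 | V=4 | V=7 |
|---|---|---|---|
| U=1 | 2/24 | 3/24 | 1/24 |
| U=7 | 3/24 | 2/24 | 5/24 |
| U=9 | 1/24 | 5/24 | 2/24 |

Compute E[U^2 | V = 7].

51

P(V = 7) = 1/3.
Σ U^2·P over the event = 1·(1/24) + 49·(5/24) + 81·(2/24) = 17.
E[U^2 | V = 7] = (17) / (1/3) = 51.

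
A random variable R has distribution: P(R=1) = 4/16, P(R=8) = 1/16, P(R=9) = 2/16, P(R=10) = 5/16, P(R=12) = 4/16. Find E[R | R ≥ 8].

P(R ≥ 8) = 3/4.
Σ over the event: 8·1/16 + 9·1/8 + 10·5/16 + 12·1/4 = 31/4.
E[R | R ≥ 8] = (31/4) / (3/4) = 31/3.

31/3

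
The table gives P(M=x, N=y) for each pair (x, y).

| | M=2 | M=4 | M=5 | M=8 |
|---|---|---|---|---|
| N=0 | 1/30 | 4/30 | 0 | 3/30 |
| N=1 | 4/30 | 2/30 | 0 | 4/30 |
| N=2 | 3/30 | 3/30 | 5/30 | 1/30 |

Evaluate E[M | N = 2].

P(N = 2) = 2/5.
Summing M·P(M=x,N=y) over the conditioning event gives 17/10.
E[M | N = 2] = (17/10) / (2/5) = 17/4.

17/4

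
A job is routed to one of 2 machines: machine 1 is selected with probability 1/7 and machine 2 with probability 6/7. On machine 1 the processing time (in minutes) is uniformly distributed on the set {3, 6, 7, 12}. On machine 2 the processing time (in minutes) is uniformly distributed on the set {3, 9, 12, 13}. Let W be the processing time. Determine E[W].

E[W | machine 1] = (3+6+7+12)/4 = 7.
E[W | machine 2] = (3+9+12+13)/4 = 37/4.
E[W] = (1/7)·(7) + (6/7)·(37/4) = 125/14.

125/14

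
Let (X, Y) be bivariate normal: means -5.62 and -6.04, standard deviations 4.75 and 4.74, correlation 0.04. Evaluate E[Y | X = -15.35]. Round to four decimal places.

-6.4284

E[Y | X=x] = μ_Y + ρ(σ_Y/σ_X)(x − μ_X) for jointly normal variables.
E[Y | X=-15.35] = -6.04 + (0.04)·(4.74/4.75)·(-15.35 − (-5.62)) = -6.04 + (0.039916)·(-9.73) = -6.4284.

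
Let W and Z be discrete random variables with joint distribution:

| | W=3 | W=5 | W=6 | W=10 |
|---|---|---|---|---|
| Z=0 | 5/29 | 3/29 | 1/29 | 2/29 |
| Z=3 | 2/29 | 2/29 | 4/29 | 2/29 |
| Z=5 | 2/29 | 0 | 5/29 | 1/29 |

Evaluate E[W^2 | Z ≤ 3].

256/7

P(Z ≤ 3) = 21/29.
Σ W^2·P over the event = 9·(5/29) + 9·(2/29) + 25·(3/29) + 25·(2/29) + 36·(1/29) + 36·(4/29) + 100·(2/29) + 100·(2/29) = 768/29.
E[W^2 | Z ≤ 3] = (768/29) / (21/29) = 256/7.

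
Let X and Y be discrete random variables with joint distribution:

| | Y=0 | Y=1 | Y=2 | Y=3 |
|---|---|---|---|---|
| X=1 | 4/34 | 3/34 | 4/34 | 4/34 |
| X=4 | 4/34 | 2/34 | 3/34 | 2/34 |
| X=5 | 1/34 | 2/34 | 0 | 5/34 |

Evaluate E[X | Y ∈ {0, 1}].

P(Y ∈ {0, 1}) = 8/17.
Σ X·P over the event = 1·(4/34) + 1·(3/34) + 4·(4/34) + 4·(2/34) + 5·(1/34) + 5·(2/34) = 23/17.
E[X | Y ∈ {0, 1}] = (23/17) / (8/17) = 23/8.

23/8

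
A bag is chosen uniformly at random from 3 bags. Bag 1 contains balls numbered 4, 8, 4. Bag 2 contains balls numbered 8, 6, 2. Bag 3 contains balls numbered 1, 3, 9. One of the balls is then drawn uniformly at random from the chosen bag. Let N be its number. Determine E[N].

5

E[N | bag 1] = (4+8+4)/3 = 16/3.
E[N | bag 2] = (8+6+2)/3 = 16/3.
E[N | bag 3] = (1+3+9)/3 = 13/3.
By the law of total expectation,
E[N] = (1/3)·(16/3) + (1/3)·(16/3) + (1/3)·(13/3) = 5.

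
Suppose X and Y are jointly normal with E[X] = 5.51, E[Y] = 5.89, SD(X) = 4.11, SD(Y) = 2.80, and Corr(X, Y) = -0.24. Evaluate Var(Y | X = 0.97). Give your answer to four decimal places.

For a bivariate normal, Var(Y | X=x) = σ_Y²(1 − ρ²).
Var(Y | X=0.97) = (2.80)²·(1 − (-0.24)²) = 7.84·0.9424 = 7.3884.

7.3884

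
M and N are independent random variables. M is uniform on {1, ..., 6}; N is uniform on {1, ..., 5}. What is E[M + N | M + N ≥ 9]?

Outcomes with M + N ≥ 9: (4,5), (5,4), (5,5), (6,3), (6,4), (6,5), each with probability 1/30.
E[M + N | M + N ≥ 9] = (9 + 9 + 10 + 9 + 10 + 11) / 6 = 29/3.

29/3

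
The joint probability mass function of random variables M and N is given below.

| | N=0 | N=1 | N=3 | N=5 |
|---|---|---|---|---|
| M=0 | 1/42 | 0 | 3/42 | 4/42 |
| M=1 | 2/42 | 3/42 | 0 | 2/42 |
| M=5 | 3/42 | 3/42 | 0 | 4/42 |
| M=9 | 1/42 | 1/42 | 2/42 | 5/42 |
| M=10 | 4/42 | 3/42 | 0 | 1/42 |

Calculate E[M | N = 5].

77/16

P(N = 5) = 8/21.
Σ M·P over the event = 0·(4/42) + 1·(2/42) + 5·(4/42) + 9·(5/42) + 10·(1/42) = 11/6.
E[M | N = 5] = (11/6) / (8/21) = 77/16.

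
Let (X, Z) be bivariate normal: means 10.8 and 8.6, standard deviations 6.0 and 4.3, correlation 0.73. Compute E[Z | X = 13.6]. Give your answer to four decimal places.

10.0649

E[Z | X=x] = μ_Z + ρ(σ_Z/σ_X)(x − μ_X) for jointly normal variables.
E[Z | X=13.6] = 8.6 + (0.73)·(4.3/6.0)·(13.6 − (10.8)) = 8.6 + (0.52317)·(2.8) = 10.0649.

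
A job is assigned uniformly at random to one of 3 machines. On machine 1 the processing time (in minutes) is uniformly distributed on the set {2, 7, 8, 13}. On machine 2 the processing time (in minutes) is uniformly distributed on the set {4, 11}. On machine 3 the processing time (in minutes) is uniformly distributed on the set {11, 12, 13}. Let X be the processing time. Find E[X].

9

E[X | machine 1] = (2+7+8+13)/4 = 15/2.
E[X | machine 2] = (4+11)/2 = 15/2.
E[X | machine 3] = (11+12+13)/3 = 12.
E[X] = (1/3)·(15/2) + (1/3)·(15/2) + (1/3)·(12) = 9.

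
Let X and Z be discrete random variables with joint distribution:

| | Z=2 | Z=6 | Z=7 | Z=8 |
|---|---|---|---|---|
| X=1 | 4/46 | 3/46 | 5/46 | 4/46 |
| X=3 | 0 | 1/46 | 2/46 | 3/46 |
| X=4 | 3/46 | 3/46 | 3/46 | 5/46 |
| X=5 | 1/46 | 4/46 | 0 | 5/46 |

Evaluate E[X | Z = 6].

38/11

P(Z = 6) = 11/46.
Summing X·P(X=x,Z=y) over the conditioning event gives 19/23.
E[X | Z = 6] = (19/23) / (11/46) = 38/11.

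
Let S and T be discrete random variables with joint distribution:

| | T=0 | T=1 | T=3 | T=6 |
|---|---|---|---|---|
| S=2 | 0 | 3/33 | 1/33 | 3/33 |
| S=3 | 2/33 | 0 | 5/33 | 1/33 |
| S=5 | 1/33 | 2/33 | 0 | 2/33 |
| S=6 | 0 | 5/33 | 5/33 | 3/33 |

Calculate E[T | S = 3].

21/8

P(S = 3) = 8/33.
Σ T·P over the event = 0·(2/33) + 3·(5/33) + 6·(1/33) = 7/11.
E[T | S = 3] = (7/11) / (8/33) = 21/8.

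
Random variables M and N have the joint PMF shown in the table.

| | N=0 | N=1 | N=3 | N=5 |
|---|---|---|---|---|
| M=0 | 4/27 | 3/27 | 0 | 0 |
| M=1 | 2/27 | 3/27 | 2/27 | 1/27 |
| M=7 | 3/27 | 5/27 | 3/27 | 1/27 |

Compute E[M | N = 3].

23/5

P(N = 3) = 5/27.
Σ M·P over the event = 1·(2/27) + 7·(3/27) = 23/27.
E[M | N = 3] = (23/27) / (5/27) = 23/5.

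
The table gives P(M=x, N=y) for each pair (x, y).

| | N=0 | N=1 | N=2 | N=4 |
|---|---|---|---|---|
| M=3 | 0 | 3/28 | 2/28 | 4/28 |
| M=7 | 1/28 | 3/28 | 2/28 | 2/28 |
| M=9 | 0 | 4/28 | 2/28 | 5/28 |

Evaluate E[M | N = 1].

33/5

P(N = 1) = 5/14.
Σ M·P over the event = 3·(3/28) + 7·(3/28) + 9·(4/28) = 33/14.
E[M | N = 1] = (33/14) / (5/14) = 33/5.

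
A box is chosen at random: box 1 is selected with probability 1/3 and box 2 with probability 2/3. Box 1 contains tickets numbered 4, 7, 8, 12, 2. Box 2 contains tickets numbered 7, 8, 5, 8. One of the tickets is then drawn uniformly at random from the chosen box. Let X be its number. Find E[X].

E[X | box 1] = (4+7+8+12+2)/5 = 33/5.
E[X | box 2] = (7+8+5+8)/4 = 7.
By the law of total expectation,
E[X] = (1/3)·(33/5) + (2/3)·(7) = 103/15.

103/15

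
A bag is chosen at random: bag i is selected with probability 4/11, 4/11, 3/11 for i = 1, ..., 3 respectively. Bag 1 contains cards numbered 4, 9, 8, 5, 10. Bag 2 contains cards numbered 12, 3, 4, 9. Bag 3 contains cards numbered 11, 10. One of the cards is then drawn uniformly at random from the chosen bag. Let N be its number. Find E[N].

E[N | bag 1] = (4+9+8+5+10)/5 = 36/5.
E[N | bag 2] = (12+3+4+9)/4 = 7.
E[N | bag 3] = (11+10)/2 = 21/2.
By the law of total expectation,
E[N] = (4/11)·(36/5) + (4/11)·(7) + (3/11)·(21/2) = 883/110.

883/110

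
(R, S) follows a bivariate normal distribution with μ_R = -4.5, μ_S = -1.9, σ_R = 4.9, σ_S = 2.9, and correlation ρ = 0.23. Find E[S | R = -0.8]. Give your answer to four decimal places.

-1.3963

The regression of S on R has slope ρ·σ_S/σ_R and passes through (μ_R, μ_S).
E[S | R=-0.8] = -1.9 + (0.23)·(2.9/4.9)·(-0.8 − (-4.5)) = -1.9 + (0.136122)·(3.7) = -1.3963.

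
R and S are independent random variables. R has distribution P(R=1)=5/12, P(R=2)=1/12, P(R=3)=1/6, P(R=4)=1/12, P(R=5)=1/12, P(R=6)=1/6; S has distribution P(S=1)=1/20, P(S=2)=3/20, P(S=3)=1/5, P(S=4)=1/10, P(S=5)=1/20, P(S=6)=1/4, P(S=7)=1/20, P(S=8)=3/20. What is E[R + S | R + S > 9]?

P(R + S > 9) = 9/40.
Summing (R+S)·P(x,y) over outcomes with R + S > 9 gives 207/80.
E[R + S | R + S > 9] = (207/80) / (9/40) = 23/2.

23/2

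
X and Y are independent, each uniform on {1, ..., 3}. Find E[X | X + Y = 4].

P(X + Y = 4) = 1/3.
Summing X·P(x,y) over outcomes with X + Y = 4 gives 2/3.
E[X | X + Y = 4] = (2/3) / (1/3) = 2.

2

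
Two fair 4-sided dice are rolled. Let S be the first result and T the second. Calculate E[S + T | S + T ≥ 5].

P(S + T ≥ 5) = 5/8.
Summing (S+T)·P(x,y) over outcomes with S + T ≥ 5 gives 15/4.
E[S + T | S + T ≥ 5] = (15/4) / (5/8) = 6.

6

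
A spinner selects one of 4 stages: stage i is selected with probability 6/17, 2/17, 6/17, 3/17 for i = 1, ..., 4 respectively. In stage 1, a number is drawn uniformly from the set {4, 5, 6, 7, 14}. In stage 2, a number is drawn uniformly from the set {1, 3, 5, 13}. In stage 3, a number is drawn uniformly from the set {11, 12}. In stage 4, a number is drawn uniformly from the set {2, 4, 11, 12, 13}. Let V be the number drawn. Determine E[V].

742/85

E[V | stage 1] = (4+5+6+7+14)/5 = 36/5.
E[V | stage 2] = (1+3+5+13)/4 = 11/2.
E[V | stage 3] = (11+12)/2 = 23/2.
E[V | stage 4] = (2+4+11+12+13)/5 = 42/5.
By the law of total expectation,
E[V] = (6/17)·(36/5) + (2/17)·(11/2) + (6/17)·(23/2) + (3/17)·(42/5) = 742/85.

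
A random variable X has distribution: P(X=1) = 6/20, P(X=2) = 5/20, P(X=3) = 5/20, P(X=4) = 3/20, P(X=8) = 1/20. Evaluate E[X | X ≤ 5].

43/19

P(X ≤ 5) = 19/20.
Σ over the event: 1·3/10 + 2·1/4 + 3·1/4 + 4·3/20 = 43/20.
E[X | X ≤ 5] = (43/20) / (19/20) = 43/19.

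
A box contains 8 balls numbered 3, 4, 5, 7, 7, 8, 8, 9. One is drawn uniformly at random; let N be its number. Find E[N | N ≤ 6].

4

P(N ≤ 6) = 3/8.
Σ over the event: 3·1/8 + 4·1/8 + 5·1/8 = 3/2.
E[N | N ≤ 6] = (3/2) / (3/8) = 4.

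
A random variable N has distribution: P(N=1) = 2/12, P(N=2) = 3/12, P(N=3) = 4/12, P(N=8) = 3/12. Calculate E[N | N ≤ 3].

20/9

P(N ≤ 3) = 3/4.
Σ over the event: 1·1/6 + 2·1/4 + 3·1/3 = 5/3.
E[N | N ≤ 3] = (5/3) / (3/4) = 20/9.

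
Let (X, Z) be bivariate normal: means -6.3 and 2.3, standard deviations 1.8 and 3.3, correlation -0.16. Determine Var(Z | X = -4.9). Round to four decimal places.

10.6112

For a bivariate normal, Var(Z | X=x) = σ_Z²(1 − ρ²).
Var(Z | X=-4.9) = (3.3)²·(1 − (-0.16)²) = 10.89·0.9744 = 10.6112.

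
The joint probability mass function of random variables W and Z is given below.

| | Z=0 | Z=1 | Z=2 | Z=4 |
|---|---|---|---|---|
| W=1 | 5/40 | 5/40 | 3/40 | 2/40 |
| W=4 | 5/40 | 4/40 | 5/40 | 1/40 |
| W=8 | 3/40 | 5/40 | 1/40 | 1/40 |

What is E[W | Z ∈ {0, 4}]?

P(Z ∈ {0, 4}) = 17/40.
Σ W·P over the event = 1·(5/40) + 1·(2/40) + 4·(5/40) + 4·(1/40) + 8·(3/40) + 8·(1/40) = 63/40.
E[W | Z ∈ {0, 4}] = (63/40) / (17/40) = 63/17.

63/17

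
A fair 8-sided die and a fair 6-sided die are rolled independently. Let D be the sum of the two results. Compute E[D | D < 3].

P(D < 3) = 1/48.
Σ over the event: 2·1/48 = 1/24.
E[D | D < 3] = (1/24) / (1/48) = 2.

2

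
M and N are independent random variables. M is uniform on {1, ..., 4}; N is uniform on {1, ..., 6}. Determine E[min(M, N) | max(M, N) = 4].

P(max(M, N) = 4) = 7/24.
Summing min(M,N)·P(x,y) over outcomes with max(M, N) = 4 gives 2/3.
E[min(M, N) | max(M, N) = 4] = (2/3) / (7/24) = 16/7.

16/7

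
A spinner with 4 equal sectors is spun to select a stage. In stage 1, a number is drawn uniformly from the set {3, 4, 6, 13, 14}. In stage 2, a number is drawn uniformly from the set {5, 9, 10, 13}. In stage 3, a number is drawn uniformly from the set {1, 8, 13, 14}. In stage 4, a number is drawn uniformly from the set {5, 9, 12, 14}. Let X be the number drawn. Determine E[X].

145/16

E[X | stage 1] = (3+4+6+13+14)/5 = 8.
E[X | stage 2] = (5+9+10+13)/4 = 37/4.
E[X | stage 3] = (1+8+13+14)/4 = 9.
E[X | stage 4] = (5+9+12+14)/4 = 10.
By the law of total expectation,
E[X] = (1/4)·(8) + (1/4)·(37/4) + (1/4)·(9) + (1/4)·(10) = 145/16.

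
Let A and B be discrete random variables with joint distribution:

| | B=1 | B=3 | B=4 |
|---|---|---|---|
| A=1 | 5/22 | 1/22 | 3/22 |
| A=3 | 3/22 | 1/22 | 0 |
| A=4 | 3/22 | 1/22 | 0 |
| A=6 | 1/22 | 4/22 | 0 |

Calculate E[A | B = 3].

P(B = 3) = 7/22.
Σ A·P over the event = 1·(1/22) + 3·(1/22) + 4·(1/22) + 6·(4/22) = 16/11.
E[A | B = 3] = (16/11) / (7/22) = 32/7.

32/7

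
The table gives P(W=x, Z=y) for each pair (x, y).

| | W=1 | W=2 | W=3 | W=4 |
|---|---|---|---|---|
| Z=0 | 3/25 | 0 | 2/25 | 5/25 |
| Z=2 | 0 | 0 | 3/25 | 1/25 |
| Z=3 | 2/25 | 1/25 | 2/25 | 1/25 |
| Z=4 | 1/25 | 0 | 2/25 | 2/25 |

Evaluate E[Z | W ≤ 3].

P(W ≤ 3) = 16/25.
Summing Z·P(W=x,Z=y) over the conditioning event gives 33/25.
E[Z | W ≤ 3] = (33/25) / (16/25) = 33/16.

33/16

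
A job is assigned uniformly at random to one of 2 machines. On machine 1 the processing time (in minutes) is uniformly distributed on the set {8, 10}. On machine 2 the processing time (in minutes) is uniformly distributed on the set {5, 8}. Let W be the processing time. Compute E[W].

31/4

E[W | machine 1] = (8+10)/2 = 9.
E[W | machine 2] = (5+8)/2 = 13/2.
By the law of total expectation,
E[W] = (1/2)·(9) + (1/2)·(13/2) = 31/4.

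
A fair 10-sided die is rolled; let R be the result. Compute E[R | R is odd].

5

Given R is odd, R is equally likely to be any of {1, 3, 5, 7, 9}.
E[R | R is odd] = (1 + 3 + 5 + 7 + 9) / 5 = 5.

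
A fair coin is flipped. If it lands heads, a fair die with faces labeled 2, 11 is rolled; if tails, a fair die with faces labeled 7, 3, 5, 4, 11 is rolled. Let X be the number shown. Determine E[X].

25/4

E[X | heads] = (2+11)/2 = 13/2.
E[X | tails] = (7+3+5+4+11)/5 = 6.
By the law of total expectation,
E[X] = (1/2)·(13/2) + (1/2)·(6) = 25/4.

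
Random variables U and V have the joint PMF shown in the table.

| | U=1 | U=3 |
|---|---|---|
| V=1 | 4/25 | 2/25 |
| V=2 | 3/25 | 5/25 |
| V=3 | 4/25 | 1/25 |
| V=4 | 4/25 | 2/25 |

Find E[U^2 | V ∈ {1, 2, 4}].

23/5

P(V ∈ {1, 2, 4}) = 4/5.
Summing U^2·P(U=x,V=y) over the conditioning event gives 92/25.
E[U^2 | V ∈ {1, 2, 4}] = (92/25) / (4/5) = 23/5.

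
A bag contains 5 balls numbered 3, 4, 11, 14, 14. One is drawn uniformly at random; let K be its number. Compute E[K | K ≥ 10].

P(K ≥ 10) = 3/5.
Σ over the event: 11·1/5 + 14·2/5 = 39/5.
E[K | K ≥ 10] = (39/5) / (3/5) = 13.

13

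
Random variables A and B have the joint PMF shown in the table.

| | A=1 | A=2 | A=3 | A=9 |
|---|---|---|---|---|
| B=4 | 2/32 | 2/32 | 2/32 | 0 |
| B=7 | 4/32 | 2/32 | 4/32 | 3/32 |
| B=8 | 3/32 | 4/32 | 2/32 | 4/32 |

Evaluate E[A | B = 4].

2

P(B = 4) = 3/16.
Σ A·P over the event = 1·(2/32) + 2·(2/32) + 3·(2/32) = 3/8.
E[A | B = 4] = (3/8) / (3/16) = 2.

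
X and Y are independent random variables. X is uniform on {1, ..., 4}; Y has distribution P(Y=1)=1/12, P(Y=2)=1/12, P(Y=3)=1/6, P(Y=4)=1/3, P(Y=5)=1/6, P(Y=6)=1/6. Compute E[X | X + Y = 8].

13/4

P(X + Y = 8) = 1/6.
Summing X·P(x,y) over outcomes with X + Y = 8 gives 13/24.
E[X | X + Y = 8] = (13/24) / (1/6) = 13/4.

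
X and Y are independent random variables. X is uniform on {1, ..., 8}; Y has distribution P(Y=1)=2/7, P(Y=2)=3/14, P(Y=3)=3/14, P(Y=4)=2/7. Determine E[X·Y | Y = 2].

9

P(Y = 2) = 3/14.
Summing XY·P(x,y) over outcomes with Y = 2 gives 27/14.
E[X·Y | Y = 2] = (27/14) / (3/14) = 9.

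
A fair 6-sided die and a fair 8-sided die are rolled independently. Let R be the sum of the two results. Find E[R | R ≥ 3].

382/47

P(R ≥ 3) = 47/48.
E[R | R ≥ 3] = (191/24) / (47/48) = 382/47.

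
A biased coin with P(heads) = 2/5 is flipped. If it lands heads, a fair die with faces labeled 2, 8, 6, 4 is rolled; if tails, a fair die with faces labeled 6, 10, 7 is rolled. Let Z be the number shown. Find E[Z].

E[Z | heads] = (2+8+6+4)/4 = 5.
E[Z | tails] = (6+10+7)/3 = 23/3.
E[Z] = (2/5)·(5) + (3/5)·(23/3) = 33/5.

33/5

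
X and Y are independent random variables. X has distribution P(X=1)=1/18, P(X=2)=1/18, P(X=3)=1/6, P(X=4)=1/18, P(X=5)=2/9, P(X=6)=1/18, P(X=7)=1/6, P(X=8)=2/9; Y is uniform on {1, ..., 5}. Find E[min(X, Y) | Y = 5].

P(Y = 5) = 1/5.
Summing min(X,Y)·P(x,y) over outcomes with Y = 5 gives 38/45.
E[min(X, Y) | Y = 5] = (38/45) / (1/5) = 38/9.

38/9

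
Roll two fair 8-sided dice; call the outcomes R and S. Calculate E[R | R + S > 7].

232/43

P(R + S > 7) = 43/64.
Summing R·P(x,y) over outcomes with R + S > 7 gives 29/8.
E[R | R + S > 7] = (29/8) / (43/64) = 232/43.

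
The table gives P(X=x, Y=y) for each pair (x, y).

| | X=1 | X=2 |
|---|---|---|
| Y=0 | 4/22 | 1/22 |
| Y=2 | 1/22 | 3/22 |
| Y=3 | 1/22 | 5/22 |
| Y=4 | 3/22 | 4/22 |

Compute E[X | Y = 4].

P(Y = 4) = 7/22.
Σ X·P over the event = 1·(3/22) + 2·(4/22) = 1/2.
E[X | Y = 4] = (1/2) / (7/22) = 11/7.

11/7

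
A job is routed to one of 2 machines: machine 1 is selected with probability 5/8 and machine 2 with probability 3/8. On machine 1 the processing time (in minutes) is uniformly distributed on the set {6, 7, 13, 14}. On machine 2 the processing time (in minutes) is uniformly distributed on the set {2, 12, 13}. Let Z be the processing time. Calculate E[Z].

E[Z | machine 1] = (6+7+13+14)/4 = 10.
E[Z | machine 2] = (2+12+13)/3 = 9.
E[Z] = (5/8)·(10) + (3/8)·(9) = 77/8.

77/8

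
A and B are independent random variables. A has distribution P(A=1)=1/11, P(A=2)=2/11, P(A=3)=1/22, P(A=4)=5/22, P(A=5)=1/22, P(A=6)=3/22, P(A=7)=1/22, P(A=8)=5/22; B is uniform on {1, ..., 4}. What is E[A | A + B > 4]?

387/73

P(A + B > 4) = 73/88.
Summing A·P(x,y) over outcomes with A + B > 4 gives 387/88.
E[A | A + B > 4] = (387/88) / (73/88) = 387/73.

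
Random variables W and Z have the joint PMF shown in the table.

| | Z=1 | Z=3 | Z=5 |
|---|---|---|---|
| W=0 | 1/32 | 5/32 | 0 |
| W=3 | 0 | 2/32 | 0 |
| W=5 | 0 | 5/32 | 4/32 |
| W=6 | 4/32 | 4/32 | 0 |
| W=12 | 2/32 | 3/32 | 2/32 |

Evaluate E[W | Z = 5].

P(Z = 5) = 3/16.
Σ W·P over the event = 5·(4/32) + 12·(2/32) = 11/8.
E[W | Z = 5] = (11/8) / (3/16) = 22/3.

22/3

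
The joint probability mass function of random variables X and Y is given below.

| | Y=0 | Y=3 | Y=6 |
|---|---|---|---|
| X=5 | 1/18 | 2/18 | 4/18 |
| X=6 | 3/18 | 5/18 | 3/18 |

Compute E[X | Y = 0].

23/4

P(Y = 0) = 2/9.
Σ X·P over the event = 5·(1/18) + 6·(3/18) = 23/18.
E[X | Y = 0] = (23/18) / (2/9) = 23/4.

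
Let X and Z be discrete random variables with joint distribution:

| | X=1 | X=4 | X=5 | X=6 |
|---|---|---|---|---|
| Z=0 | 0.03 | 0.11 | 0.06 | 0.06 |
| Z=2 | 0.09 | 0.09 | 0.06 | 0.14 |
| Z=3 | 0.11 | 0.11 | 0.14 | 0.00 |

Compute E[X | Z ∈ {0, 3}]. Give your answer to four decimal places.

P(Z ∈ {0, 3}) = 0.62.
Σ X·P over the event = 1·(0.03) + 1·(0.11) + 4·(0.11) + 4·(0.11) + 5·(0.06) + 5·(0.14) + 6·(0.06) = 2.38.
E[X | Z ∈ {0, 3}] = (2.38) / (0.62) = 3.8387.

3.8387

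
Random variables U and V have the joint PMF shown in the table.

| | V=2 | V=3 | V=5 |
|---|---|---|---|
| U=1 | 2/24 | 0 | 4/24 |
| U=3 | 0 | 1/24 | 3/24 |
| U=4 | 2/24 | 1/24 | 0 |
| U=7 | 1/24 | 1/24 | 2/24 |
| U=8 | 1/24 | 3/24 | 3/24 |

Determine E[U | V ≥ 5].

P(V ≥ 5) = 1/2.
Σ U·P over the event = 1·(4/24) + 3·(3/24) + 7·(2/24) + 8·(3/24) = 17/8.
E[U | V ≥ 5] = (17/8) / (1/2) = 17/4.

17/4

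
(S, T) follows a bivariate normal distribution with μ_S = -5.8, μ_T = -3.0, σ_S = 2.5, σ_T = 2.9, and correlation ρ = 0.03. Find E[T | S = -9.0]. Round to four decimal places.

-3.1114

For a bivariate normal, E[T | S=x] = μ_T + ρ·(σ_T/σ_S)·(x − μ_S).
E[T | S=-9.0] = -3.0 + (0.03)·(2.9/2.5)·(-9.0 − (-5.8)) = -3.0 + (0.0348)·(-3.2) = -3.1114.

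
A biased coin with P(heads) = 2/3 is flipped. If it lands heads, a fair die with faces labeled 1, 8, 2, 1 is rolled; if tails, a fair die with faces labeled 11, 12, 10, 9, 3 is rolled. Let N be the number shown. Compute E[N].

E[N | heads] = (1+8+2+1)/4 = 3.
E[N | tails] = (11+12+10+9+3)/5 = 9.
By the law of total expectation,
E[N] = (2/3)·(3) + (1/3)·(9) = 5.

5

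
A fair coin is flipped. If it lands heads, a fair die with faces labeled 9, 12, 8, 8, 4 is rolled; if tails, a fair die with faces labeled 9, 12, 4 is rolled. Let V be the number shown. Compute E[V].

124/15

E[V | heads] = (9+12+8+8+4)/5 = 41/5.
E[V | tails] = (9+12+4)/3 = 25/3.
By the law of total expectation,
E[V] = (1/2)·(41/5) + (1/2)·(25/3) = 124/15.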